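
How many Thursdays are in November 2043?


November 2043 has 30 days
Anchor: Jan 1, 2043. With p = 2043 - 1 = 2042: (p + p//4 - p//100 + p//400) mod 7 = (2042 + 510 - 20 + 5) mod 7 = 2537 mod 7 = 3 -> Thursday (Mon=0 ... Sun=6)
Days before November (Jan-Oct): 304; November 1 index = (3 + 304) mod 7 = 6 -> Sunday
First Thursday is November 5
Thursdays: 5, 12, 19, 26

4 Thursdays


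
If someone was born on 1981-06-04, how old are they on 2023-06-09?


Birth: 1981-06-04
Reference: 2023-06-09
Year difference: 2023 - 1981 = 42

42 years old


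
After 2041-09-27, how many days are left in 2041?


Day of year: 270 of 365
Remaining = 365 - 270

95 days


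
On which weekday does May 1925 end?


May 1925 has 31 days
Anchor: Jan 1, 1925. With p = 1925 - 1 = 1924: (p + p//4 - p//100 + p//400) mod 7 = (1924 + 481 - 19 + 4) mod 7 = 2390 mod 7 = 3 -> Thursday (Mon=0 ... Sun=6)
Days before May (Jan-Apr): 120; May 1 index = (3 + 120) mod 7 = 4 -> Friday
Last day offset: 31 - 1 = 30 days
Weekday index = (4 + 30) mod 7 = 6

Sunday, May 31


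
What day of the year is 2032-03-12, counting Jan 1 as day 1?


Date: March 12, 2032
Days in months 1 through 2: 60
Plus 12 days in March

Day of year: 72


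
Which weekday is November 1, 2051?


Target: November 1, 2051
Anchor: Jan 1, 2051. With p = 2051 - 1 = 2050: (p + p//4 - p//100 + p//400) mod 7 = (2050 + 512 - 20 + 5) mod 7 = 2547 mod 7 = 6 -> Sunday (Mon=0 ... Sun=6)
Days before November (Jan-Oct): 304 days
Weekday index = (6 + 304) mod 7 = 2

Wednesday


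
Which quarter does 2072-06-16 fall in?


Month: June (month 6)
Q1: Jan-Mar, Q2: Apr-Jun, Q3: Jul-Sep, Q4: Oct-Dec

Q2


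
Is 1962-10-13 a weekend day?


Anchor: Jan 1, 1962. With p = 1962 - 1 = 1961: (p + p//4 - p//100 + p//400) mod 7 = (1961 + 490 - 19 + 4) mod 7 = 2436 mod 7 = 0 -> Monday (Mon=0 ... Sun=6)
Day of year: 286; offset = 285
Weekday index = (0 + 285) mod 7 = 5 -> Saturday
Weekend days: Saturday, Sunday

Yes


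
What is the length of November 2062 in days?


November 2062

30 days


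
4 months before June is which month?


June is month 6
6 - 4 = 2

February


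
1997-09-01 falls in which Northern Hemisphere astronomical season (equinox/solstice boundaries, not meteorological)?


Date: September 1
Astronomical Summer (approx.; exact equinox/solstice day varies by year): June 21 to September 21
September 1 falls within the Summer window

Summer


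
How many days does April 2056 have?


April 2056

30 days


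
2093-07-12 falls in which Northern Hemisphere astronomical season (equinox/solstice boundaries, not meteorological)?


Date: July 12
Astronomical Summer (approx.; exact equinox/solstice day varies by year): June 21 to September 21
July 12 falls within the Summer window

Summer


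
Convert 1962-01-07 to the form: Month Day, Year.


ISO 1962-01-07 parses as year=1962, month=01, day=07
Month 1 -> January

January 7, 1962


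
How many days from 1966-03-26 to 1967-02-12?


From 1966-03-26 to 1967-02-12
1966-03-26: days before March = 31 + 28 = 59 (1966 is not a leap year); day of year = 59 + 26 = 85
1967-02-12: days before February = 31; day of year = 31 + 12 = 43
Rest of 1966: 365 - 85 = 280
Total = 280 + 43 = 323

323 days


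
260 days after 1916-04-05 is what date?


Start: 1916-04-05, add 260 days
April 1916 has 30 days: 30 - 5 = 25 days to April 30 -> 235 left
May 1916 has 31 days -> 204 left
June 1916 has 30 days -> 174 left
July 1916 has 31 days -> 143 left
August 1916 has 31 days -> 112 left
September 1916 has 30 days -> 82 left
October 1916 has 31 days -> 51 left
November 1916 has 30 days -> 21 left
December 1916: 21 <= 31 -> lands on December 21

Result: 1916-12-21


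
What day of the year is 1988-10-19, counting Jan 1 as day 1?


Date: October 19, 1988
Days in months 1 through 9: 274
Plus 19 days in October

Day of year: 293


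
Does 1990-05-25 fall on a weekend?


Anchor: Jan 1, 1990. With p = 1990 - 1 = 1989: (p + p//4 - p//100 + p//400) mod 7 = (1989 + 497 - 19 + 4) mod 7 = 2471 mod 7 = 0 -> Monday (Mon=0 ... Sun=6)
Day of year: 145; offset = 144
Weekday index = (0 + 144) mod 7 = 4 -> Friday
Weekend days: Saturday, Sunday

No


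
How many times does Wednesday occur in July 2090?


July 2090 has 31 days
Anchor: Jan 1, 2090. With p = 2090 - 1 = 2089: (p + p//4 - p//100 + p//400) mod 7 = (2089 + 522 - 20 + 5) mod 7 = 2596 mod 7 = 6 -> Sunday (Mon=0 ... Sun=6)
Days before July (Jan-Jun): 181; July 1 index = (6 + 181) mod 7 = 5 -> Saturday
First Wednesday is July 5
Wednesdays: 5, 12, 19, 26

4 Wednesdays


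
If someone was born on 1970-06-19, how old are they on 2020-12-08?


Birth: 1970-06-19
Reference: 2020-12-08
Year difference: 2020 - 1970 = 50

50 years old


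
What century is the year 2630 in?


Century = (year - 1) // 100 + 1
= (2630 - 1) // 100 + 1
= 2629 // 100 + 1
= 26 + 1

27th century


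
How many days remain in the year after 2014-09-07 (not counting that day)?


Day of year: 250 of 365
Remaining = 365 - 250

115 days


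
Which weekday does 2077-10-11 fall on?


Date: October 11, 2077
Anchor: Jan 1, 2077. With p = 2077 - 1 = 2076: (p + p//4 - p//100 + p//400) mod 7 = (2076 + 519 - 20 + 5) mod 7 = 2580 mod 7 = 4 -> Friday (Mon=0 ... Sun=6)
Days before October (Jan-Sep): 273; offset = 273 + 11 - 1 = 283
Weekday index = (4 + 283) mod 7 = 0

Day of the week: Monday


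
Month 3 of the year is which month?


Month 3 of 12

March


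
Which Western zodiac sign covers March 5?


Date: March 5
Conventional tropical zodiac dates: Pisces from February 19 onward; Aries starts March 21
March 5 falls within the Pisces range

Pisces


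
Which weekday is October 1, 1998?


Target: October 1, 1998
Anchor: Jan 1, 1998. With p = 1998 - 1 = 1997: (p + p//4 - p//100 + p//400) mod 7 = (1997 + 499 - 19 + 4) mod 7 = 2481 mod 7 = 3 -> Thursday (Mon=0 ... Sun=6)
Days before October (Jan-Sep): 273 days
Weekday index = (3 + 273) mod 7 = 3

Thursday


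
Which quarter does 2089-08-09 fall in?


Month: August (month 8)
Q1: Jan-Mar, Q2: Apr-Jun, Q3: Jul-Sep, Q4: Oct-Dec

Q3


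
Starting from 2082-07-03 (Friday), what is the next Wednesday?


Current: Friday
Target: Wednesday
Days ahead: 5

Next Wednesday: 2082-07-08


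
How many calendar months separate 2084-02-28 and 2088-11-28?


From February 2084 to November 2088
4 years * 12 = 48 months, plus 9 months = 57

57 months


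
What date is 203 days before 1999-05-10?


Start: 1999-05-10, subtract 203 days
Back 10 days from May 10 reaches April 30, 1999 -> 193 left
April 1999 has 30 days -> back to March 31, 1999 -> 163 left
March 1999 has 31 days -> back to February 28, 1999 -> 132 left
February 1999 has 28 days -> back to January 31, 1999 -> 104 left
January 1999 has 31 days -> back to December 31, 1998 -> 73 left
December 1998 has 31 days -> back to November 30, 1998 -> 42 left
November 1998 has 30 days -> back to October 31, 1998 -> 12 left
October 1998: 31 - 12 = 19 -> lands on October 19

Result: 1998-10-19


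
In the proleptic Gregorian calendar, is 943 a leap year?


Gregorian leap year rule: divisible by 4, but not by 100, unless also by 400.
943 is not divisible by 4 -> not a leap year

No


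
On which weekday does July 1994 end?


July 1994 has 31 days
Anchor: Jan 1, 1994. With p = 1994 - 1 = 1993: (p + p//4 - p//100 + p//400) mod 7 = (1993 + 498 - 19 + 4) mod 7 = 2476 mod 7 = 5 -> Saturday (Mon=0 ... Sun=6)
Days before July (Jan-Jun): 181; July 1 index = (5 + 181) mod 7 = 4 -> Friday
Last day offset: 31 - 1 = 30 days
Weekday index = (4 + 30) mod 7 = 6

Sunday, July 31


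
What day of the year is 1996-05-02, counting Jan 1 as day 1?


Date: May 2, 1996
Days in months 1 through 4: 121
Plus 2 days in May

Day of year: 123


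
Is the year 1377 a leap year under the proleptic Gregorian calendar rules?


Gregorian leap year rule: divisible by 4, but not by 100, unless also by 400.
1377 is not divisible by 4 -> not a leap year

No


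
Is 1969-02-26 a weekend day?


Anchor: Jan 1, 1969. With p = 1969 - 1 = 1968: (p + p//4 - p//100 + p//400) mod 7 = (1968 + 492 - 19 + 4) mod 7 = 2445 mod 7 = 2 -> Wednesday (Mon=0 ... Sun=6)
Day of year: 57; offset = 56
Weekday index = (2 + 56) mod 7 = 2 -> Wednesday
Weekend days: Saturday, Sunday

No


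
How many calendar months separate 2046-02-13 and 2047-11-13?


From February 2046 to November 2047
1 year * 12 = 12 months, plus 9 months = 21

21 months


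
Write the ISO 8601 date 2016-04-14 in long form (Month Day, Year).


ISO 2016-04-14 parses as year=2016, month=04, day=14
Month 4 -> April

April 14, 2016


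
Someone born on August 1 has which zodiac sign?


Date: August 1
Conventional tropical zodiac dates: Leo from July 23 onward; Virgo starts August 23
August 1 falls within the Leo range

Leo


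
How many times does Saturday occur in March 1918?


March 1918 has 31 days
Anchor: Jan 1, 1918. With p = 1918 - 1 = 1917: (p + p//4 - p//100 + p//400) mod 7 = (1917 + 479 - 19 + 4) mod 7 = 2381 mod 7 = 1 -> Tuesday (Mon=0 ... Sun=6)
Days before March (Jan-Feb): 59; March 1 index = (1 + 59) mod 7 = 4 -> Friday
First Saturday is March 2
Saturdays: 2, 9, 16, 23, 30

5 Saturdays


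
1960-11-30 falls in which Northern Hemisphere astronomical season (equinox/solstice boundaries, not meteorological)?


Date: November 30
Astronomical Autumn (approx.; exact equinox/solstice day varies by year): September 22 to December 20
November 30 falls within the Autumn window

Autumn


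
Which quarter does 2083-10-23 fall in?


Month: October (month 10)
Q1: Jan-Mar, Q2: Apr-Jun, Q3: Jul-Sep, Q4: Oct-Dec

Q4


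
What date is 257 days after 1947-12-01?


Start: 1947-12-01, add 257 days
December 1947 has 31 days: 31 - 1 = 30 days to December 31 -> 227 left
January 1948 has 31 days -> 196 left
February 1948 has 29 days -> 167 left
March 1948 has 31 days -> 136 left
April 1948 has 30 days -> 106 left
May 1948 has 31 days -> 75 left
June 1948 has 30 days -> 45 left
July 1948 has 31 days -> 14 left
August 1948: 14 <= 31 -> lands on August 14

Result: 1948-08-14


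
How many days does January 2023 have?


January 2023

31 days


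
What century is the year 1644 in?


Century = (year - 1) // 100 + 1
= (1644 - 1) // 100 + 1
= 1643 // 100 + 1
= 16 + 1

17th century


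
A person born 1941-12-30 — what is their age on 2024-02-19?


Birth: 1941-12-30
Reference: 2024-02-19
Year difference: 2024 - 1941 = 83
Birthday not yet reached in 2024, subtract 1

82 years old


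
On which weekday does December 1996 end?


December 1996 has 31 days
Anchor: Jan 1, 1996. With p = 1996 - 1 = 1995: (p + p//4 - p//100 + p//400) mod 7 = (1995 + 498 - 19 + 4) mod 7 = 2478 mod 7 = 0 -> Monday (Mon=0 ... Sun=6)
Days before December (Jan-Nov): 335; December 1 index = (0 + 335) mod 7 = 6 -> Sunday
Last day offset: 31 - 1 = 30 days
Weekday index = (6 + 30) mod 7 = 1

Tuesday, December 31


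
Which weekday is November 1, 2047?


Target: November 1, 2047
Anchor: Jan 1, 2047. With p = 2047 - 1 = 2046: (p + p//4 - p//100 + p//400) mod 7 = (2046 + 511 - 20 + 5) mod 7 = 2542 mod 7 = 1 -> Tuesday (Mon=0 ... Sun=6)
Days before November (Jan-Oct): 304 days
Weekday index = (1 + 304) mod 7 = 4

Friday


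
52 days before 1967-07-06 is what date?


Start: 1967-07-06, subtract 52 days
Back 6 days from July 6 reaches June 30, 1967 -> 46 left
June 1967 has 30 days -> back to May 31, 1967 -> 16 left
May 1967: 31 - 16 = 15 -> lands on May 15

Result: 1967-05-15


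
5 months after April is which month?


April is month 4
4 + 5 = 9

September


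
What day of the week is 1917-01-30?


Date: January 30, 1917
Anchor: Jan 1, 1917. With p = 1917 - 1 = 1916: (p + p//4 - p//100 + p//400) mod 7 = (1916 + 479 - 19 + 4) mod 7 = 2380 mod 7 = 0 -> Monday (Mon=0 ... Sun=6)
Days into year = 30 - 1 = 29
Weekday index = (0 + 29) mod 7 = 1

Day of the week: Tuesday


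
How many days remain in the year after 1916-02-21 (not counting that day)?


Day of year: 52 of 366
Remaining = 366 - 52

314 days


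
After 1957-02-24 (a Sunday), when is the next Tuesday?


Current: Sunday
Target: Tuesday
Days ahead: 2

Next Tuesday: 1957-02-26


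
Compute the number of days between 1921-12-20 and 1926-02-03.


From 1921-12-20 to 1926-02-03
1921-12-20: days before December = 31 + 28 + 31 + 30 + 31 + 30 + 31 + 31 + 30 + 31 + 30 = 334 (1921 is not a leap year); day of year = 334 + 20 = 354
1926-02-03: days before February = 31; day of year = 31 + 3 = 34
Rest of 1921: 365 - 354 = 11
Full years 1922 (365), 1923 (365), 1924 (366), 1925 (365): 1461
Total = 11 + 1461 + 34 = 1506

1506 days


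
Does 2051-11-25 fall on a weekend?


Anchor: Jan 1, 2051. With p = 2051 - 1 = 2050: (p + p//4 - p//100 + p//400) mod 7 = (2050 + 512 - 20 + 5) mod 7 = 2547 mod 7 = 6 -> Sunday (Mon=0 ... Sun=6)
Day of year: 329; offset = 328
Weekday index = (6 + 328) mod 7 = 5 -> Saturday
Weekend days: Saturday, Sunday

Yes


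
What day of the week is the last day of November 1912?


November 1912 has 30 days
Anchor: Jan 1, 1912. With p = 1912 - 1 = 1911: (p + p//4 - p//100 + p//400) mod 7 = (1911 + 477 - 19 + 4) mod 7 = 2373 mod 7 = 0 -> Monday (Mon=0 ... Sun=6)
Days before November (Jan-Oct): 305; November 1 index = (0 + 305) mod 7 = 4 -> Friday
Last day offset: 30 - 1 = 29 days
Weekday index = (4 + 29) mod 7 = 5

Saturday, November 30


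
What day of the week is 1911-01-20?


Date: January 20, 1911
Anchor: Jan 1, 1911. With p = 1911 - 1 = 1910: (p + p//4 - p//100 + p//400) mod 7 = (1910 + 477 - 19 + 4) mod 7 = 2372 mod 7 = 6 -> Sunday (Mon=0 ... Sun=6)
Days into year = 20 - 1 = 19
Weekday index = (6 + 19) mod 7 = 4

Day of the week: Friday


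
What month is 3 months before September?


September is month 9
9 - 3 = 6

June


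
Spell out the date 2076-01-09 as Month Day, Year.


ISO 2076-01-09 parses as year=2076, month=01, day=09
Month 1 -> January

January 9, 2076


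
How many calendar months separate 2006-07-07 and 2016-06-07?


From July 2006 to June 2016
10 years * 12 = 120 months, minus 1 month = 119

119 months


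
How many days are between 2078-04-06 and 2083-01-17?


From 2078-04-06 to 2083-01-17
2078-04-06: days before April = 31 + 28 + 31 = 90 (2078 is not a leap year); day of year = 90 + 6 = 96
2083-01-17: day of year = 17
Rest of 2078: 365 - 96 = 269
Full years 2079 (365), 2080 (366), 2081 (365), 2082 (365): 1461
Total = 269 + 1461 + 17 = 1747

1747 days


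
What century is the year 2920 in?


Century = (year - 1) // 100 + 1
= (2920 - 1) // 100 + 1
= 2919 // 100 + 1
= 29 + 1

30th century


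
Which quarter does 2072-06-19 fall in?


Month: June (month 6)
Q1: Jan-Mar, Q2: Apr-Jun, Q3: Jul-Sep, Q4: Oct-Dec

Q2


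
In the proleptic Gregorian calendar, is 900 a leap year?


Gregorian leap year rule: divisible by 4, but not by 100, unless also by 400.
900 is divisible by 100 but not 400 -> not a leap year

No


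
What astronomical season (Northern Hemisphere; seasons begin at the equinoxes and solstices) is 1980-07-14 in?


Date: July 14
Astronomical Summer (approx.; exact equinox/solstice day varies by year): June 21 to September 21
July 14 falls within the Summer window

Summer


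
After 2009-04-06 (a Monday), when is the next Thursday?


Current: Monday
Target: Thursday
Days ahead: 3

Next Thursday: 2009-04-09


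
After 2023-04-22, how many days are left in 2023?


Day of year: 112 of 365
Remaining = 365 - 112

253 days


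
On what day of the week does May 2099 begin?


Target: May 1, 2099
Anchor: Jan 1, 2099. With p = 2099 - 1 = 2098: (p + p//4 - p//100 + p//400) mod 7 = (2098 + 524 - 20 + 5) mod 7 = 2607 mod 7 = 3 -> Thursday (Mon=0 ... Sun=6)
Days before May (Jan-Apr): 120 days
Weekday index = (3 + 120) mod 7 = 4

Friday


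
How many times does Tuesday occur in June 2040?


June 2040 has 30 days
Anchor: Jan 1, 2040. With p = 2040 - 1 = 2039: (p + p//4 - p//100 + p//400) mod 7 = (2039 + 509 - 20 + 5) mod 7 = 2533 mod 7 = 6 -> Sunday (Mon=0 ... Sun=6)
Days before June (Jan-May): 152; June 1 index = (6 + 152) mod 7 = 4 -> Friday
First Tuesday is June 5
Tuesdays: 5, 12, 19, 26

4 Tuesdays


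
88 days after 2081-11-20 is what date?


Start: 2081-11-20, add 88 days
November 2081 has 30 days: 30 - 20 = 10 days to November 30 -> 78 left
December 2081 has 31 days -> 47 left
January 2082 has 31 days -> 16 left
February 2082: 16 <= 28 -> lands on February 16

Result: 2082-02-16


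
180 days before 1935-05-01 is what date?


Start: 1935-05-01, subtract 180 days
Back 1 day from May 1 reaches April 30, 1935 -> 179 left
April 1935 has 30 days -> back to March 31, 1935 -> 149 left
March 1935 has 31 days -> back to February 28, 1935 -> 118 left
February 1935 has 28 days -> back to January 31, 1935 -> 90 left
January 1935 has 31 days -> back to December 31, 1934 -> 59 left
December 1934 has 31 days -> back to November 30, 1934 -> 28 left
November 1934: 30 - 28 = 2 -> lands on November 2

Result: 1934-11-02


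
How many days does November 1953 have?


November 1953

30 days


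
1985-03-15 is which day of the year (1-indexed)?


Date: March 15, 1985
Days in months 1 through 2: 59
Plus 15 days in March

Day of year: 74


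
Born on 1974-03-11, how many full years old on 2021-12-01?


Birth: 1974-03-11
Reference: 2021-12-01
Year difference: 2021 - 1974 = 47

47 years old


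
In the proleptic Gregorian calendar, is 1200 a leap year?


Gregorian leap year rule: divisible by 4, but not by 100, unless also by 400.
1200 is divisible by 400 -> leap year

Yes


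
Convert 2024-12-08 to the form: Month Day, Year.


ISO 2024-12-08 parses as year=2024, month=12, day=08
Month 12 -> December

December 8, 2024


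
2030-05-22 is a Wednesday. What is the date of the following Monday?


Current: Wednesday
Target: Monday
Days ahead: 5

Next Monday: 2030-05-27


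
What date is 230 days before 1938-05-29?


Start: 1938-05-29, subtract 230 days
Back 29 days from May 29 reaches April 30, 1938 -> 201 left
April 1938 has 30 days -> back to March 31, 1938 -> 171 left
March 1938 has 31 days -> back to February 28, 1938 -> 140 left
February 1938 has 28 days -> back to January 31, 1938 -> 112 left
January 1938 has 31 days -> back to December 31, 1937 -> 81 left
December 1937 has 31 days -> back to November 30, 1937 -> 50 left
November 1937 has 30 days -> back to October 31, 1937 -> 20 left
October 1937: 31 - 20 = 11 -> lands on October 11

Result: 1937-10-11


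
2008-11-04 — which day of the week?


Date: November 4, 2008
Anchor: Jan 1, 2008. With p = 2008 - 1 = 2007: (p + p//4 - p//100 + p//400) mod 7 = (2007 + 501 - 20 + 5) mod 7 = 2493 mod 7 = 1 -> Tuesday (Mon=0 ... Sun=6)
Days before November (Jan-Oct): 305; offset = 305 + 4 - 1 = 308
Weekday index = (1 + 308) mod 7 = 1

Day of the week: Tuesday


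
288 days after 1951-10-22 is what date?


Start: 1951-10-22, add 288 days
October 1951 has 31 days: 31 - 22 = 9 days to October 31 -> 279 left
November 1951 has 30 days -> 249 left
December 1951 has 31 days -> 218 left
January 1952 has 31 days -> 187 left
February 1952 has 29 days -> 158 left
March 1952 has 31 days -> 127 left
April 1952 has 30 days -> 97 left
May 1952 has 31 days -> 66 left
June 1952 has 30 days -> 36 left
July 1952 has 31 days -> 5 left
August 1952: 5 <= 31 -> lands on August 5

Result: 1952-08-05


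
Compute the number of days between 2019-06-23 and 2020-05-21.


From 2019-06-23 to 2020-05-21
2019-06-23: days before June = 31 + 28 + 31 + 30 + 31 = 151 (2019 is not a leap year); day of year = 151 + 23 = 174
2020-05-21: days before May = 31 + 29 + 31 + 30 = 121 (2020 is a leap year); day of year = 121 + 21 = 142
Rest of 2019: 365 - 174 = 191
Total = 191 + 142 = 333

333 days


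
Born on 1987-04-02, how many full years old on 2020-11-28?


Birth: 1987-04-02
Reference: 2020-11-28
Year difference: 2020 - 1987 = 33

33 years old


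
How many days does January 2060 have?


January 2060

31 days


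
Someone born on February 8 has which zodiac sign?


Date: February 8
Conventional tropical zodiac dates: Aquarius from January 20 onward; Pisces starts February 19
February 8 falls within the Aquarius range

Aquarius


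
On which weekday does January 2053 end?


January 2053 has 31 days
Anchor: Jan 1, 2053. With p = 2053 - 1 = 2052: (p + p//4 - p//100 + p//400) mod 7 = (2052 + 513 - 20 + 5) mod 7 = 2550 mod 7 = 2 -> Wednesday (Mon=0 ... Sun=6)
January 1 is the anchor itself -> Wednesday
Last day offset: 31 - 1 = 30 days
Weekday index = (2 + 30) mod 7 = 4

Friday, January 31


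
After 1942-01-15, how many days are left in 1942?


Day of year: 15 of 365
Remaining = 365 - 15

350 days


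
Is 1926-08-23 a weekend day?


Anchor: Jan 1, 1926. With p = 1926 - 1 = 1925: (p + p//4 - p//100 + p//400) mod 7 = (1925 + 481 - 19 + 4) mod 7 = 2391 mod 7 = 4 -> Friday (Mon=0 ... Sun=6)
Day of year: 235; offset = 234
Weekday index = (4 + 234) mod 7 = 0 -> Monday
Weekend days: Saturday, Sunday

No


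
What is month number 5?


Month 5 of 12

May


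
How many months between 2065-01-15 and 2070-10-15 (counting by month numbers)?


From January 2065 to October 2070
5 years * 12 = 60 months, plus 9 months = 69

69 months


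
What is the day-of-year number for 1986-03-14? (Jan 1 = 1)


Date: March 14, 1986
Days in months 1 through 2: 59
Plus 14 days in March

Day of year: 73


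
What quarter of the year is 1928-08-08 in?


Month: August (month 8)
Q1: Jan-Mar, Q2: Apr-Jun, Q3: Jul-Sep, Q4: Oct-Dec

Q3


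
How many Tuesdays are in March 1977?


March 1977 has 31 days
Anchor: Jan 1, 1977. With p = 1977 - 1 = 1976: (p + p//4 - p//100 + p//400) mod 7 = (1976 + 494 - 19 + 4) mod 7 = 2455 mod 7 = 5 -> Saturday (Mon=0 ... Sun=6)
Days before March (Jan-Feb): 59; March 1 index = (5 + 59) mod 7 = 1 -> Tuesday
First Tuesday is March 1
Tuesdays: 1, 8, 15, 22, 29

5 Tuesdays


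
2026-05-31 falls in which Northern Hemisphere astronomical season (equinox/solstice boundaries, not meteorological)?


Date: May 31
Astronomical Spring (approx.; exact equinox/solstice day varies by year): March 20 to June 20
May 31 falls within the Spring window

Spring


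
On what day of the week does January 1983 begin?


Target: January 1, 1983
Anchor: Jan 1, 1983. With p = 1983 - 1 = 1982: (p + p//4 - p//100 + p//400) mod 7 = (1982 + 495 - 19 + 4) mod 7 = 2462 mod 7 = 5 -> Saturday (Mon=0 ... Sun=6)
Offset from anchor: 0 days
Weekday index = (5 + 0) mod 7 = 5

Saturday


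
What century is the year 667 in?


Century = (year - 1) // 100 + 1
= (667 - 1) // 100 + 1
= 666 // 100 + 1
= 6 + 1

7th century


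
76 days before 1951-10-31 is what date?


Start: 1951-10-31, subtract 76 days
Back 31 days from October 31 reaches September 30, 1951 -> 45 left
September 1951 has 30 days -> back to August 31, 1951 -> 15 left
August 1951: 31 - 15 = 16 -> lands on August 16

Result: 1951-08-16


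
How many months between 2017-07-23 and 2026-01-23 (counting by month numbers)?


From July 2017 to January 2026
9 years * 12 = 108 months, minus 6 months = 102

102 months


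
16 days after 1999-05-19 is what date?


Start: 1999-05-19, add 16 days
May 1999 has 31 days: 31 - 19 = 12 days to May 31 -> 4 left
June 1999: 4 <= 30 -> lands on June 4

Result: 1999-06-04


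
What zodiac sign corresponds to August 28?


Date: August 28
Conventional tropical zodiac dates: Virgo from August 23 onward; Libra starts September 23
August 28 falls within the Virgo range

Virgo


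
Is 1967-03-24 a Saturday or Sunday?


Anchor: Jan 1, 1967. With p = 1967 - 1 = 1966: (p + p//4 - p//100 + p//400) mod 7 = (1966 + 491 - 19 + 4) mod 7 = 2442 mod 7 = 6 -> Sunday (Mon=0 ... Sun=6)
Day of year: 83; offset = 82
Weekday index = (6 + 82) mod 7 = 4 -> Friday
Weekend days: Saturday, Sunday

No


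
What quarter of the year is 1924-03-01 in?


Month: March (month 3)
Q1: Jan-Mar, Q2: Apr-Jun, Q3: Jul-Sep, Q4: Oct-Dec

Q1


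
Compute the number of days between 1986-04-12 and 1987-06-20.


From 1986-04-12 to 1987-06-20
1986-04-12: days before April = 31 + 28 + 31 = 90 (1986 is not a leap year); day of year = 90 + 12 = 102
1987-06-20: days before June = 31 + 28 + 31 + 30 + 31 = 151 (1987 is not a leap year); day of year = 151 + 20 = 171
Rest of 1986: 365 - 102 = 263
Total = 263 + 171 = 434

434 days


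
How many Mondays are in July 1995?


July 1995 has 31 days
Anchor: Jan 1, 1995. With p = 1995 - 1 = 1994: (p + p//4 - p//100 + p//400) mod 7 = (1994 + 498 - 19 + 4) mod 7 = 2477 mod 7 = 6 -> Sunday (Mon=0 ... Sun=6)
Days before July (Jan-Jun): 181; July 1 index = (6 + 181) mod 7 = 5 -> Saturday
First Monday is July 3
Mondays: 3, 10, 17, 24, 31

5 Mondays


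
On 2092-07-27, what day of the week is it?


Date: July 27, 2092
Anchor: Jan 1, 2092. With p = 2092 - 1 = 2091: (p + p//4 - p//100 + p//400) mod 7 = (2091 + 522 - 20 + 5) mod 7 = 2598 mod 7 = 1 -> Tuesday (Mon=0 ... Sun=6)
Days before July (Jan-Jun): 182; offset = 182 + 27 - 1 = 208
Weekday index = (1 + 208) mod 7 = 6

Day of the week: Sunday


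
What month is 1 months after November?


November is month 11
11 + 1 = 12

December


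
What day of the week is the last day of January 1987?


January 1987 has 31 days
Anchor: Jan 1, 1987. With p = 1987 - 1 = 1986: (p + p//4 - p//100 + p//400) mod 7 = (1986 + 496 - 19 + 4) mod 7 = 2467 mod 7 = 3 -> Thursday (Mon=0 ... Sun=6)
January 1 is the anchor itself -> Thursday
Last day offset: 31 - 1 = 30 days
Weekday index = (3 + 30) mod 7 = 5

Saturday, January 31


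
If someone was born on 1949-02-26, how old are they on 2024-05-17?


Birth: 1949-02-26
Reference: 2024-05-17
Year difference: 2024 - 1949 = 75

75 years old


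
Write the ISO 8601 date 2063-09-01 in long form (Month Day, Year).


ISO 2063-09-01 parses as year=2063, month=09, day=01
Month 9 -> September

September 1, 2063


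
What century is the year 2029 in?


Century = (year - 1) // 100 + 1
= (2029 - 1) // 100 + 1
= 2028 // 100 + 1
= 20 + 1

21st century


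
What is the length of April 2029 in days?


April 2029

30 days


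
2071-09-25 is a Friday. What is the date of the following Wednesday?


Current: Friday
Target: Wednesday
Days ahead: 5

Next Wednesday: 2071-09-30


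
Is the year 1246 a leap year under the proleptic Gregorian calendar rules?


Gregorian leap year rule: divisible by 4, but not by 100, unless also by 400.
1246 is not divisible by 4 -> not a leap year

No


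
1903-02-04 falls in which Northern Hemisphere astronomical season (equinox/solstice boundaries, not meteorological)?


Date: February 4
Astronomical Winter (approx.; exact equinox/solstice day varies by year): December 21 to March 19
February 4 falls within the Winter window

Winter


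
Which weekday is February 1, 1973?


Target: February 1, 1973
Anchor: Jan 1, 1973. With p = 1973 - 1 = 1972: (p + p//4 - p//100 + p//400) mod 7 = (1972 + 493 - 19 + 4) mod 7 = 2450 mod 7 = 0 -> Monday (Mon=0 ... Sun=6)
Days before February (Jan): 31 days
Weekday index = (0 + 31) mod 7 = 3

Thursday


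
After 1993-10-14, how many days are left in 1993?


Day of year: 287 of 365
Remaining = 365 - 287

78 days


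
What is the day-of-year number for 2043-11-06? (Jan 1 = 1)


Date: November 6, 2043
Days in months 1 through 10: 304
Plus 6 days in November

Day of year: 310


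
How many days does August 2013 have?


August 2013

31 days


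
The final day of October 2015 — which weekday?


October 2015 has 31 days
Anchor: Jan 1, 2015. With p = 2015 - 1 = 2014: (p + p//4 - p//100 + p//400) mod 7 = (2014 + 503 - 20 + 5) mod 7 = 2502 mod 7 = 3 -> Thursday (Mon=0 ... Sun=6)
Days before October (Jan-Sep): 273; October 1 index = (3 + 273) mod 7 = 3 -> Thursday
Last day offset: 31 - 1 = 30 days
Weekday index = (3 + 30) mod 7 = 5

Saturday, October 31


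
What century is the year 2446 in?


Century = (year - 1) // 100 + 1
= (2446 - 1) // 100 + 1
= 2445 // 100 + 1
= 24 + 1

25th century


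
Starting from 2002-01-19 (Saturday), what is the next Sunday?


Current: Saturday
Target: Sunday
Days ahead: 1

Next Sunday: 2002-01-20


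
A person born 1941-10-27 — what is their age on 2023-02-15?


Birth: 1941-10-27
Reference: 2023-02-15
Year difference: 2023 - 1941 = 82
Birthday not yet reached in 2023, subtract 1

81 years old


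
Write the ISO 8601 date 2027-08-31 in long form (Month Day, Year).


ISO 2027-08-31 parses as year=2027, month=08, day=31
Month 8 -> August

August 31, 2027


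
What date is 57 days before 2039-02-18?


Start: 2039-02-18, subtract 57 days
Back 18 days from February 18 reaches January 31, 2039 -> 39 left
January 2039 has 31 days -> back to December 31, 2038 -> 8 left
December 2038: 31 - 8 = 23 -> lands on December 23

Result: 2038-12-23


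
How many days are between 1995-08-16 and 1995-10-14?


From 1995-08-16 to 1995-10-14
1995-08-16: days before August = 31 + 28 + 31 + 30 + 31 + 30 + 31 = 212 (1995 is not a leap year); day of year = 212 + 16 = 228
1995-10-14: days before October = 31 + 28 + 31 + 30 + 31 + 30 + 31 + 31 + 30 = 273 (1995 is not a leap year); day of year = 273 + 14 = 287
Same year: 287 - 228 = 59

59 days


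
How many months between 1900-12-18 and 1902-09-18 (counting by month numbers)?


From December 1900 to September 1902
2 years * 12 = 24 months, minus 3 months = 21

21 months


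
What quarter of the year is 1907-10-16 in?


Month: October (month 10)
Q1: Jan-Mar, Q2: Apr-Jun, Q3: Jul-Sep, Q4: Oct-Dec

Q4


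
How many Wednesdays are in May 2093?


May 2093 has 31 days
Anchor: Jan 1, 2093. With p = 2093 - 1 = 2092: (p + p//4 - p//100 + p//400) mod 7 = (2092 + 523 - 20 + 5) mod 7 = 2600 mod 7 = 3 -> Thursday (Mon=0 ... Sun=6)
Days before May (Jan-Apr): 120; May 1 index = (3 + 120) mod 7 = 4 -> Friday
First Wednesday is May 6
Wednesdays: 6, 13, 20, 27

4 Wednesdays


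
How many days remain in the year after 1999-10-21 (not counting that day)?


Day of year: 294 of 365
Remaining = 365 - 294

71 days


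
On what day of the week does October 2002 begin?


Target: October 1, 2002
Anchor: Jan 1, 2002. With p = 2002 - 1 = 2001: (p + p//4 - p//100 + p//400) mod 7 = (2001 + 500 - 20 + 5) mod 7 = 2486 mod 7 = 1 -> Tuesday (Mon=0 ... Sun=6)
Days before October (Jan-Sep): 273 days
Weekday index = (1 + 273) mod 7 = 1

Tuesday


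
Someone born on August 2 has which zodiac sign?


Date: August 2
Conventional tropical zodiac dates: Leo from July 23 onward; Virgo starts August 23
August 2 falls within the Leo range

Leo


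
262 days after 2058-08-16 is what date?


Start: 2058-08-16, add 262 days
August 2058 has 31 days: 31 - 16 = 15 days to August 31 -> 247 left
September 2058 has 30 days -> 217 left
October 2058 has 31 days -> 186 left
November 2058 has 30 days -> 156 left
December 2058 has 31 days -> 125 left
January 2059 has 31 days -> 94 left
February 2059 has 28 days -> 66 left
March 2059 has 31 days -> 35 left
April 2059 has 30 days -> 5 left
May 2059: 5 <= 31 -> lands on May 5

Result: 2059-05-05


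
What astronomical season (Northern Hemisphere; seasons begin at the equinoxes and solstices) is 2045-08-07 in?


Date: August 7
Astronomical Summer (approx.; exact equinox/solstice day varies by year): June 21 to September 21
August 7 falls within the Summer window

Summer


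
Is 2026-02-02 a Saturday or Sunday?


Anchor: Jan 1, 2026. With p = 2026 - 1 = 2025: (p + p//4 - p//100 + p//400) mod 7 = (2025 + 506 - 20 + 5) mod 7 = 2516 mod 7 = 3 -> Thursday (Mon=0 ... Sun=6)
Day of year: 33; offset = 32
Weekday index = (3 + 32) mod 7 = 0 -> Monday
Weekend days: Saturday, Sunday

No


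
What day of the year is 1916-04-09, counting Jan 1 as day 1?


Date: April 9, 1916
Days in months 1 through 3: 91
Plus 9 days in April

Day of year: 100


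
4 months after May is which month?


May is month 5
5 + 4 = 9

September


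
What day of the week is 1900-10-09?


Date: October 9, 1900
Anchor: Jan 1, 1900. With p = 1900 - 1 = 1899: (p + p//4 - p//100 + p//400) mod 7 = (1899 + 474 - 18 + 4) mod 7 = 2359 mod 7 = 0 -> Monday (Mon=0 ... Sun=6)
Days before October (Jan-Sep): 273; offset = 273 + 9 - 1 = 281
Weekday index = (0 + 281) mod 7 = 1

Day of the week: Tuesday


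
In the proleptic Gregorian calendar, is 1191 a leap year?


Gregorian leap year rule: divisible by 4, but not by 100, unless also by 400.
1191 is not divisible by 4 -> not a leap year

No


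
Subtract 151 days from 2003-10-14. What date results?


Start: 2003-10-14, subtract 151 days
Back 14 days from October 14 reaches September 30, 2003 -> 137 left
September 2003 has 30 days -> back to August 31, 2003 -> 107 left
August 2003 has 31 days -> back to July 31, 2003 -> 76 left
July 2003 has 31 days -> back to June 30, 2003 -> 45 left
June 2003 has 30 days -> back to May 31, 2003 -> 15 left
May 2003: 31 - 15 = 16 -> lands on May 16

Result: 2003-05-16


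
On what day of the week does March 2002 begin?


Target: March 1, 2002
Anchor: Jan 1, 2002. With p = 2002 - 1 = 2001: (p + p//4 - p//100 + p//400) mod 7 = (2001 + 500 - 20 + 5) mod 7 = 2486 mod 7 = 1 -> Tuesday (Mon=0 ... Sun=6)
Days before March (Jan-Feb): 59 days
Weekday index = (1 + 59) mod 7 = 4

Friday


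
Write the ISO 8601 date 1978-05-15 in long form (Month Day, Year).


ISO 1978-05-15 parses as year=1978, month=05, day=15
Month 5 -> May

May 15, 1978


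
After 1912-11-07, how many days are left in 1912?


Day of year: 312 of 366
Remaining = 366 - 312

54 days


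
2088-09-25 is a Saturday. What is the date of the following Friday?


Current: Saturday
Target: Friday
Days ahead: 6

Next Friday: 2088-10-01


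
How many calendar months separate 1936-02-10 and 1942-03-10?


From February 1936 to March 1942
6 years * 12 = 72 months, plus 1 month = 73

73 months


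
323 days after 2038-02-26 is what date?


Start: 2038-02-26, add 323 days
February 2038 has 28 days: 28 - 26 = 2 days to February 28 -> 321 left
March 2038 has 31 days -> 290 left
April 2038 has 30 days -> 260 left
May 2038 has 31 days -> 229 left
June 2038 has 30 days -> 199 left
July 2038 has 31 days -> 168 left
August 2038 has 31 days -> 137 left
September 2038 has 30 days -> 107 left
October 2038 has 31 days -> 76 left
November 2038 has 30 days -> 46 left
December 2038 has 31 days -> 15 left
January 2039: 15 <= 31 -> lands on January 15

Result: 2039-01-15


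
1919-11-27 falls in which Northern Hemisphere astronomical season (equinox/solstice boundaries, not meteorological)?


Date: November 27
Astronomical Autumn (approx.; exact equinox/solstice day varies by year): September 22 to December 20
November 27 falls within the Autumn window

Autumn


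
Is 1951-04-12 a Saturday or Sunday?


Anchor: Jan 1, 1951. With p = 1951 - 1 = 1950: (p + p//4 - p//100 + p//400) mod 7 = (1950 + 487 - 19 + 4) mod 7 = 2422 mod 7 = 0 -> Monday (Mon=0 ... Sun=6)
Day of year: 102; offset = 101
Weekday index = (0 + 101) mod 7 = 3 -> Thursday
Weekend days: Saturday, Sunday

No


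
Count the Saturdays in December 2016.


December 2016 has 31 days
Anchor: Jan 1, 2016. With p = 2016 - 1 = 2015: (p + p//4 - p//100 + p//400) mod 7 = (2015 + 503 - 20 + 5) mod 7 = 2503 mod 7 = 4 -> Friday (Mon=0 ... Sun=6)
Days before December (Jan-Nov): 335; December 1 index = (4 + 335) mod 7 = 3 -> Thursday
First Saturday is December 3
Saturdays: 3, 10, 17, 24, 31

5 Saturdays


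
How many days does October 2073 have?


October 2073

31 days


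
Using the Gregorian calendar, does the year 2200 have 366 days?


Gregorian leap year rule: divisible by 4, but not by 100, unless also by 400.
2200 is divisible by 100 but not 400 -> not a leap year

No


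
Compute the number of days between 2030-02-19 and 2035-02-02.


From 2030-02-19 to 2035-02-02
2030-02-19: days before February = 31; day of year = 31 + 19 = 50
2035-02-02: days before February = 31; day of year = 31 + 2 = 33
Rest of 2030: 365 - 50 = 315
Full years 2031 (365), 2032 (366), 2033 (365), 2034 (365): 1461
Total = 315 + 1461 + 33 = 1809

1809 days


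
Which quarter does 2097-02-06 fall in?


Month: February (month 2)
Q1: Jan-Mar, Q2: Apr-Jun, Q3: Jul-Sep, Q4: Oct-Dec

Q1


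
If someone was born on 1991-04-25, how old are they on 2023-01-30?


Birth: 1991-04-25
Reference: 2023-01-30
Year difference: 2023 - 1991 = 32
Birthday not yet reached in 2023, subtract 1

31 years old


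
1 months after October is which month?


October is month 10
10 + 1 = 11

November


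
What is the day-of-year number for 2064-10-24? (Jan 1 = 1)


Date: October 24, 2064
Days in months 1 through 9: 274
Plus 24 days in October

Day of year: 298


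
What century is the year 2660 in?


Century = (year - 1) // 100 + 1
= (2660 - 1) // 100 + 1
= 2659 // 100 + 1
= 26 + 1

27th century


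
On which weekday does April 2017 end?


April 2017 has 30 days
Anchor: Jan 1, 2017. With p = 2017 - 1 = 2016: (p + p//4 - p//100 + p//400) mod 7 = (2016 + 504 - 20 + 5) mod 7 = 2505 mod 7 = 6 -> Sunday (Mon=0 ... Sun=6)
Days before April (Jan-Mar): 90; April 1 index = (6 + 90) mod 7 = 5 -> Saturday
Last day offset: 30 - 1 = 29 days
Weekday index = (5 + 29) mod 7 = 6

Sunday, April 30


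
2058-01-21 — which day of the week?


Date: January 21, 2058
Anchor: Jan 1, 2058. With p = 2058 - 1 = 2057: (p + p//4 - p//100 + p//400) mod 7 = (2057 + 514 - 20 + 5) mod 7 = 2556 mod 7 = 1 -> Tuesday (Mon=0 ... Sun=6)
Days into year = 21 - 1 = 20
Weekday index = (1 + 20) mod 7 = 0

Day of the week: Monday


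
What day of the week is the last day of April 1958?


April 1958 has 30 days
Anchor: Jan 1, 1958. With p = 1958 - 1 = 1957: (p + p//4 - p//100 + p//400) mod 7 = (1957 + 489 - 19 + 4) mod 7 = 2431 mod 7 = 2 -> Wednesday (Mon=0 ... Sun=6)
Days before April (Jan-Mar): 90; April 1 index = (2 + 90) mod 7 = 1 -> Tuesday
Last day offset: 30 - 1 = 29 days
Weekday index = (1 + 29) mod 7 = 2

Wednesday, April 30


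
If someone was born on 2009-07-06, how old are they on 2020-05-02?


Birth: 2009-07-06
Reference: 2020-05-02
Year difference: 2020 - 2009 = 11
Birthday not yet reached in 2020, subtract 1

10 years old


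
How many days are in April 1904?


April 1904

30 days


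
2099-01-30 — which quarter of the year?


Month: January (month 1)
Q1: Jan-Mar, Q2: Apr-Jun, Q3: Jul-Sep, Q4: Oct-Dec

Q1


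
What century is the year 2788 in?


Century = (year - 1) // 100 + 1
= (2788 - 1) // 100 + 1
= 2787 // 100 + 1
= 27 + 1

28th century


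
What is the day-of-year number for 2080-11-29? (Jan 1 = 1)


Date: November 29, 2080
Days in months 1 through 10: 305
Plus 29 days in November

Day of year: 334


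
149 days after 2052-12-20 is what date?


Start: 2052-12-20, add 149 days
December 2052 has 31 days: 31 - 20 = 11 days to December 31 -> 138 left
January 2053 has 31 days -> 107 left
February 2053 has 28 days -> 79 left
March 2053 has 31 days -> 48 left
April 2053 has 30 days -> 18 left
May 2053: 18 <= 31 -> lands on May 18

Result: 2053-05-18


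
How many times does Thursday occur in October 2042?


October 2042 has 31 days
Anchor: Jan 1, 2042. With p = 2042 - 1 = 2041: (p + p//4 - p//100 + p//400) mod 7 = (2041 + 510 - 20 + 5) mod 7 = 2536 mod 7 = 2 -> Wednesday (Mon=0 ... Sun=6)
Days before October (Jan-Sep): 273; October 1 index = (2 + 273) mod 7 = 2 -> Wednesday
First Thursday is October 2
Thursdays: 2, 9, 16, 23, 30

5 Thursdays


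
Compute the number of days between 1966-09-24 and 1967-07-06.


From 1966-09-24 to 1967-07-06
1966-09-24: days before September = 31 + 28 + 31 + 30 + 31 + 30 + 31 + 31 = 243 (1966 is not a leap year); day of year = 243 + 24 = 267
1967-07-06: days before July = 31 + 28 + 31 + 30 + 31 + 30 = 181 (1967 is not a leap year); day of year = 181 + 6 = 187
Rest of 1966: 365 - 267 = 98
Total = 98 + 187 = 285

285 days
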